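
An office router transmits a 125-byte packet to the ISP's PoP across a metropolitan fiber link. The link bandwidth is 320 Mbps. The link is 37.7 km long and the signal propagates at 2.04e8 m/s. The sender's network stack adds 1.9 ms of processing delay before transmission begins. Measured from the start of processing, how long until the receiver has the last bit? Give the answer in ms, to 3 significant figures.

2.09 ms

L = 125 × 8 = 1000 bits.
Transmission delay = L/R = 1000 / 320000000 = 0.003125 ms.
Propagation delay = d/s = 37700 m / 204000000 m/s = 0.184804 ms.
Plus processing delay 1.9 ms = 1.9 ms.
Total = 2.09 ms.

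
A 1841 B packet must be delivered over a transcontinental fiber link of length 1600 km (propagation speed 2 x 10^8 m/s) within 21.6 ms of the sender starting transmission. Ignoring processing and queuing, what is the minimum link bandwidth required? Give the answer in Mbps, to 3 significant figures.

L = 14728 bits.
Propagation delay = 1600000 / 200000000 = 8 ms.
Transmission budget = 21.6 − 8 = 13.6 ms.
R ≥ L / t_tx = 14728 bits / 0.0136 s = 1.08 Mbps.

1.08 Mbps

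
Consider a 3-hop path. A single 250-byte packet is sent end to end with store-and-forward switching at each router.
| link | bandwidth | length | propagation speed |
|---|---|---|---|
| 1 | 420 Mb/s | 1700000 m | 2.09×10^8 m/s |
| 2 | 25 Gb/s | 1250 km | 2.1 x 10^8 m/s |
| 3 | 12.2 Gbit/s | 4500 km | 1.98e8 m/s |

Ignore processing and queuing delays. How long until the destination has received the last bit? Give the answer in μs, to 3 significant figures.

L = 250 × 8 = 2000 bits.
Transmission delays (L/R per hop): 4.7619, 0.08, 0.163934 μs; sum = 5.00584 μs.
Propagation delays (d/s per hop): 8133.97, 5952.38, 22727.3 μs; sum = 36813.6 μs.
End-to-end = 36800 μs.

36800 μs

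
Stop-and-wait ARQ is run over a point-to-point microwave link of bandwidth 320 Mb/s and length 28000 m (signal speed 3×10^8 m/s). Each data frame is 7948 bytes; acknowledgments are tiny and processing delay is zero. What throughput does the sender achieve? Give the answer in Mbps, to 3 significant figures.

165 Mbps

t_tx = L/R = 63584/320000000 = 0.0001987 s.
t_prop = 28000/300000000 = 9.33333e-05 s; RTT = 0.000186667 s.
Cycle = t_tx + RTT = 0.000385367 s.
Throughput = L / cycle = 63584 / 0.000385367 = 165 Mbps.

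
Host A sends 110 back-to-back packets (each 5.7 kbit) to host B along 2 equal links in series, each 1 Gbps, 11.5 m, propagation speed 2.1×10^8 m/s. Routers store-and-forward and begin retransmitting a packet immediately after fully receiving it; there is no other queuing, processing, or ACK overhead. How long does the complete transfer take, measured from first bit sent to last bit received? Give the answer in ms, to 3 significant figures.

0.633 ms

Per-hop transmission t_tx = L/R = 5700/1000000000 = 0.0057 ms.
Per-hop propagation t_prop = 11.5/210000000 = 5.47619e-05 ms.
Pipeline fill: first packet needs 2·t_tx to clear all hops; remaining 109 packets each add one t_tx.
Total = (2+110-1)·t_tx + 2·t_prop = 111·0.0057 + 2·5.47619e-05 = 0.633 ms.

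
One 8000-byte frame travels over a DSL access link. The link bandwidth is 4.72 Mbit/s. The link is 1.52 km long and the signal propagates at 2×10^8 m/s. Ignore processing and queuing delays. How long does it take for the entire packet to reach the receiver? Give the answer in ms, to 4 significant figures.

L = 8000 × 8 = 64000 bits.
Transmission delay = L/R = 64000 / 4720000 = 13.5593 ms.
Propagation delay = d/s = 1520 m / 200000000 m/s = 0.0076 ms.
Total = 13.57 ms.

13.57 ms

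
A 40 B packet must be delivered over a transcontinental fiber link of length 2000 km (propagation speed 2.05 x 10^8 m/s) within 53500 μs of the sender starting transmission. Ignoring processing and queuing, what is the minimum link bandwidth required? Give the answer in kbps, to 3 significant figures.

L = 320 bits.
Propagation delay = 2000000 / 2.05e+08 = 9756.1 μs.
Transmission budget = 53500 − 9756.1 = 43743.9 μs.
R ≥ L / t_tx = 320 bits / 0.0437439 s = 7.32 kbps.

7.32 kbps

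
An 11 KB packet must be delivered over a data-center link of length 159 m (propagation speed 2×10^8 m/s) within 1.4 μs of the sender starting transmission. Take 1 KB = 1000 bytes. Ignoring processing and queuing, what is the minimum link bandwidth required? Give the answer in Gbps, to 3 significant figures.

145 Gbps

L = 88000 bits.
Propagation delay = 159 / 200000000 = 0.795 μs.
Transmission budget = 1.4 − 0.795 = 0.605 μs.
R ≥ L / t_tx = 88000 bits / 6.05e-07 s = 145 Gbps.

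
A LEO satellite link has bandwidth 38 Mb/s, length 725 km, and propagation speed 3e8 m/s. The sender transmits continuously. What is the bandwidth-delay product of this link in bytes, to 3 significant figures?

Propagation delay = 725000 / 300000000 = 0.00241667 s.
BDP = R × t_prop = 38000000 × 0.00241667 = 91833.3 bits.
In bytes: 91833.3/8 = 11500 bytes.

11500 bytes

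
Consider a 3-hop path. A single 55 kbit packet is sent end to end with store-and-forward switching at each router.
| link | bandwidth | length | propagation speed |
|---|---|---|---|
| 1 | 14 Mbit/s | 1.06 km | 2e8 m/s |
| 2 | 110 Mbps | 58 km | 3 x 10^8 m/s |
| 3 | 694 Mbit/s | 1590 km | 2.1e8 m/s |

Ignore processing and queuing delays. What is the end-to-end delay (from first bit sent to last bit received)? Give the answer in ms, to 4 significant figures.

12.28 ms

L = 55000 bits.
Transmission delays (L/R per hop): 3.92857, 0.5, 0.0792507 ms; sum = 4.50782 ms.
Propagation delays (d/s per hop): 0.0053, 0.193333, 7.57143 ms; sum = 7.77006 ms.
End-to-end = 12.28 ms.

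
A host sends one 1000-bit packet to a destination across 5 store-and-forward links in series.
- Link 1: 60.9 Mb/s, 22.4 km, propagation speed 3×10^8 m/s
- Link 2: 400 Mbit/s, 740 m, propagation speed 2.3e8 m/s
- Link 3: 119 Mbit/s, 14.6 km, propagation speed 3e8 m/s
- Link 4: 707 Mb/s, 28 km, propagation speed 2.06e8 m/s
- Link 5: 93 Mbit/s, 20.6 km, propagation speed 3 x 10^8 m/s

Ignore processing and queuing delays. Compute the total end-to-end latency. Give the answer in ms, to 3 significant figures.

Transmission delays (L/R per hop): 0.0164204, 0.0025, 0.00840336, 0.00141443, 0.0107527 ms; sum = 0.0394908 ms.
Propagation delays (d/s per hop): 0.0746667, 0.00321739, 0.0486667, 0.135922, 0.0686667 ms; sum = 0.33114 ms.
End-to-end = 0.371 ms.

0.371 ms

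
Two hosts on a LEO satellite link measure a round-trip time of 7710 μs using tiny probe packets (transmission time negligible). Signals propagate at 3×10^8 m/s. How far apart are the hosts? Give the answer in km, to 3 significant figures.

One-way propagation = RTT/2 = 3855 μs.
d = s × t = 300000000 × 0.003855 = 1160 km.

1160 km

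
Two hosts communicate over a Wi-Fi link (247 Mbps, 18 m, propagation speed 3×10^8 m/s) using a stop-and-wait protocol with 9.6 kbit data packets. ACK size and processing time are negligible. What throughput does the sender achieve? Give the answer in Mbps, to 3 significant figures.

t_tx = L/R = 9600/247000000 = 3.88664e-05 s.
t_prop = 18/300000000 = 6e-08 s; RTT = 1.2e-07 s.
Cycle = t_tx + RTT = 3.89864e-05 s.
Throughput = L / cycle = 9600 / 3.89864e-05 = 246 Mbps.

246 Mbps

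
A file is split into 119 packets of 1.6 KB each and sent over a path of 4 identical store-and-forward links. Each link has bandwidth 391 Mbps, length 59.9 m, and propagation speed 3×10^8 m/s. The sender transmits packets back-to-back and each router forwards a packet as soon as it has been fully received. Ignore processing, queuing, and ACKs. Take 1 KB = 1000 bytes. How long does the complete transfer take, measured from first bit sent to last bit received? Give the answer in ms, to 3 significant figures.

Per-hop transmission t_tx = L/R = 12800/391000000 = 0.0327366 ms.
Per-hop propagation t_prop = 59.9/300000000 = 0.000199667 ms.
Pipeline fill: first packet needs 4·t_tx to clear all hops; remaining 118 packets each add one t_tx.
Total = (4+119-1)·t_tx + 4·t_prop = 122·0.0327366 + 4·0.000199667 = 3.99 ms.

3.99 ms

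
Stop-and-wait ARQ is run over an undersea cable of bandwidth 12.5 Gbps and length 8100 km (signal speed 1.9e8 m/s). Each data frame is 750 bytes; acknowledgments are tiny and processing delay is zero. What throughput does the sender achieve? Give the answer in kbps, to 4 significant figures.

70.37 kbps

t_tx = L/R = 6000/12500000000 = 4.8e-07 s.
t_prop = 8100000/190000000 = 0.0426316 s; RTT = 0.0852632 s.
Cycle = t_tx + RTT = 0.0852636 s.
Throughput = L / cycle = 6000 / 0.0852636 = 70.37 kbps.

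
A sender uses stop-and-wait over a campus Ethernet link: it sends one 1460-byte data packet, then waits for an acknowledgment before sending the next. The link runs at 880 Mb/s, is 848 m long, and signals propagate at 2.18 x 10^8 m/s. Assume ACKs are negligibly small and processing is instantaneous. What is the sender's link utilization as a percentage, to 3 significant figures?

t_tx = L/R = 11680/880000000 = 1.32727e-05 s.
t_prop = 848/2.18e+08 = 3.88991e-06 s; RTT = 7.77982e-06 s.
Cycle = t_tx + RTT = 2.10525e-05 s.
Utilization = t_tx / cycle = 1.32727e-05/2.10525e-05 = 63.0 %.

63.0 %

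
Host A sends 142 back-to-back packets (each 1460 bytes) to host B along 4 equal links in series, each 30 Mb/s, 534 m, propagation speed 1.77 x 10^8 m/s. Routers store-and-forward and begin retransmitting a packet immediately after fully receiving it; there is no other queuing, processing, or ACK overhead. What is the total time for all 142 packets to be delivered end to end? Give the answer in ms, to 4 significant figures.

Per-hop transmission t_tx = L/R = 11680/30000000 = 0.389333 ms.
Per-hop propagation t_prop = 534/177000000 = 0.00301695 ms.
Pipeline fill: first packet needs 4·t_tx to clear all hops; remaining 141 packets each add one t_tx.
Total = (4+142-1)·t_tx + 4·t_prop = 145·0.389333 + 4·0.00301695 = 56.47 ms.

56.47 ms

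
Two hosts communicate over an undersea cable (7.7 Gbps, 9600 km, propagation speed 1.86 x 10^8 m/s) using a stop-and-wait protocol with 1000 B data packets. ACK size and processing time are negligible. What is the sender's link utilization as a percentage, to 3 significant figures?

t_tx = L/R = 8000/7700000000 = 1.03896e-06 s.
t_prop = 9600000/186000000 = 0.0516129 s; RTT = 0.103226 s.
Cycle = t_tx + RTT = 0.103227 s.
Utilization = t_tx / cycle = 1.03896e-06/0.103227 = 0.00101 %.

0.00101 %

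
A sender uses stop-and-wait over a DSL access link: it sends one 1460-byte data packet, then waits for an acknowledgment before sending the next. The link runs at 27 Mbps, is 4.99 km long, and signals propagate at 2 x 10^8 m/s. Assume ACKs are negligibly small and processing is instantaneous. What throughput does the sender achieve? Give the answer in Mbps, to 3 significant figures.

24.2 Mbps

t_tx = L/R = 11680/27000000 = 0.000432593 s.
t_prop = 4990/200000000 = 2.495e-05 s; RTT = 4.99e-05 s.
Cycle = t_tx + RTT = 0.000482493 s.
Throughput = L / cycle = 11680 / 0.000482493 = 24.2 Mbps.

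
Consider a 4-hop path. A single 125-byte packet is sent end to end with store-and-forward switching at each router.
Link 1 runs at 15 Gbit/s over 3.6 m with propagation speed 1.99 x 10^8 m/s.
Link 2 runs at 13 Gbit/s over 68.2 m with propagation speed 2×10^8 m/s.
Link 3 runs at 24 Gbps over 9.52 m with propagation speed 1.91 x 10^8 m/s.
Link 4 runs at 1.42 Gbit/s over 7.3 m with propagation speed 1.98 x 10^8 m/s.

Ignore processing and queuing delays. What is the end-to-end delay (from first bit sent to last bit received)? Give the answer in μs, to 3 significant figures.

L = 125 × 8 = 1000 bits.
Transmission delays (L/R per hop): 0.0666667, 0.0769231, 0.0416667, 0.704225 μs; sum = 0.889482 μs.
Propagation delays (d/s per hop): 0.0180905, 0.341, 0.0498429, 0.0368687 μs; sum = 0.445802 μs.
End-to-end = 1.34 μs.

1.34 μs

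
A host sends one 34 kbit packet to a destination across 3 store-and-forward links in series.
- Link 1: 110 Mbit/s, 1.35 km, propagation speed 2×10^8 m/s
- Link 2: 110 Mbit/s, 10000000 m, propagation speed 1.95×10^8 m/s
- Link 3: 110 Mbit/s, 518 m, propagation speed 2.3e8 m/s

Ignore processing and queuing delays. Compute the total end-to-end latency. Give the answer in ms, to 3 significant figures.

52.2 ms

L = 34000 bits.
Transmission delay per hop = L/R = 34000/110000000 = 0.309091 ms; 3 hops → 0.927273 ms.
Propagation delays (d/s per hop): 0.00675, 51.2821, 0.00225217 ms; sum = 51.2911 ms.
End-to-end = 52.2 ms.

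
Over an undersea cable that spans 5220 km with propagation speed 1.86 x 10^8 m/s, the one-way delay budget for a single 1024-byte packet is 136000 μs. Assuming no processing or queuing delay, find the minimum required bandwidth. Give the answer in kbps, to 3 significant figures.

75.9 kbps

L = 8192 bits.
Propagation delay = 5220000 / 186000000 = 28064.5 μs.
Transmission budget = 136000 − 28064.5 = 107935 μs.
R ≥ L / t_tx = 8192 bits / 0.107935 s = 75.9 kbps.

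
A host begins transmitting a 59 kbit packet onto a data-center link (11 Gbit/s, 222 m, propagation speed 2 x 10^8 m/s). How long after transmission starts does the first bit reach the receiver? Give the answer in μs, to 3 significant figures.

1.11 μs

First bit experiences only propagation delay: d/s = 222/200000000 = 1.11 μs.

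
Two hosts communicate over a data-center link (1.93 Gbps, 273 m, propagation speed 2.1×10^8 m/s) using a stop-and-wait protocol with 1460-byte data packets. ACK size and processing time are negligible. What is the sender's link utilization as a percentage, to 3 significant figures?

t_tx = L/R = 11680/1930000000 = 6.05181e-06 s.
t_prop = 273/210000000 = 1.3e-06 s; RTT = 2.6e-06 s.
Cycle = t_tx + RTT = 8.65181e-06 s.
Utilization = t_tx / cycle = 6.05181e-06/8.65181e-06 = 69.9 %.

69.9 %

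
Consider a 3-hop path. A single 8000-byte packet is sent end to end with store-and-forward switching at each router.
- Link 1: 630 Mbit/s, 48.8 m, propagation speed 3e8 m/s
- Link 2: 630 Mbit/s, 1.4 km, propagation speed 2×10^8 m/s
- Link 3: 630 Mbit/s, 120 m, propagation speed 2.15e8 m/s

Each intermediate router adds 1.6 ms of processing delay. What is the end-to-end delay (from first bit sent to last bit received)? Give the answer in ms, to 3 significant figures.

L = 8000 × 8 = 64000 bits.
Transmission delay per hop = L/R = 64000/630000000 = 0.101587 ms; 3 hops → 0.304762 ms.
Propagation delays (d/s per hop): 0.000162667, 0.007, 0.00055814 ms; sum = 0.00772081 ms.
Processing at 2 router(s): 2 × 1.6 ms = 3.2 ms.
End-to-end = 3.51 ms.

3.51 ms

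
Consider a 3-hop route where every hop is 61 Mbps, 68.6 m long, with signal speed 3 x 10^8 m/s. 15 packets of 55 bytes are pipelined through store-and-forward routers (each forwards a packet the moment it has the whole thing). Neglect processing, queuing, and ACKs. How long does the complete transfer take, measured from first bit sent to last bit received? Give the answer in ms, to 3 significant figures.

Per-hop transmission t_tx = L/R = 440/61000000 = 0.00721311 ms.
Per-hop propagation t_prop = 68.6/300000000 = 0.000228667 ms.
Pipeline fill: first packet needs 3·t_tx to clear all hops; remaining 14 packets each add one t_tx.
Total = (3+15-1)·t_tx + 3·t_prop = 17·0.00721311 + 3·0.000228667 = 0.123 ms.

0.123 ms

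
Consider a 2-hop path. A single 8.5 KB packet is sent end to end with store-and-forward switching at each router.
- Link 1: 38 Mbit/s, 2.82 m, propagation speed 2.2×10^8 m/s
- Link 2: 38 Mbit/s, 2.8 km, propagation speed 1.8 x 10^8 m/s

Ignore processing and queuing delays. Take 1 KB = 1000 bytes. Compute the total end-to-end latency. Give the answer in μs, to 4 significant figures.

L = 68000 bits.
Transmission delay per hop = L/R = 68000/38000000 = 1789.47 μs; 2 hops → 3578.95 μs.
Propagation delays (d/s per hop): 0.0128182, 15.5556 μs; sum = 15.5684 μs.
End-to-end = 3595 μs.

3595 μs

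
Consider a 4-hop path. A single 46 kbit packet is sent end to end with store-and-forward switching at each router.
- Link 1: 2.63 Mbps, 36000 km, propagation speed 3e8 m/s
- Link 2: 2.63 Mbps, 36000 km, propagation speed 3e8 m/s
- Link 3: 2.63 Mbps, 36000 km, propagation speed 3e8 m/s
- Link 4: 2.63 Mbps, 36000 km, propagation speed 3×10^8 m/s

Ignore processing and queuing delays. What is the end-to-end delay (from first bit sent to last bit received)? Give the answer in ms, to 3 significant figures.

L = 46000 bits.
Transmission delay per hop = L/R = 46000/2630000 = 17.4905 ms; 4 hops → 69.962 ms.
Propagation delays (d/s per hop): 120, 120, 120, 120 ms; sum = 480 ms.
End-to-end = 550 ms.

550 ms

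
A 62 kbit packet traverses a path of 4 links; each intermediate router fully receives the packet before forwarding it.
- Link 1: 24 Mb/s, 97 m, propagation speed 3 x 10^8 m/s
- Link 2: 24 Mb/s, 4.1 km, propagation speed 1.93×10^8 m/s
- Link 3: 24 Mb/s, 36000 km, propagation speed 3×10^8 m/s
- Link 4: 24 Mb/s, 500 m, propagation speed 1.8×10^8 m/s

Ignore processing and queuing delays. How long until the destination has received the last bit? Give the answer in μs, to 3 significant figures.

130000 μs

L = 62000 bits.
Transmission delay per hop = L/R = 62000/24000000 = 2583.33 μs; 4 hops → 10333.3 μs.
Propagation delays (d/s per hop): 0.323333, 21.2435, 120000, 2.77778 μs; sum = 120024 μs.
End-to-end = 130000 μs.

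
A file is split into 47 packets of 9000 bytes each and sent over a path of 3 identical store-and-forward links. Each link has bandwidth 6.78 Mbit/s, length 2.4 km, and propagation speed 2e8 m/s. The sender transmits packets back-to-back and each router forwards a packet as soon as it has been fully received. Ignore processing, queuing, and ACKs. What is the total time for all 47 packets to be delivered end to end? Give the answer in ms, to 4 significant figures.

Per-hop transmission t_tx = L/R = 72000/6780000 = 10.6195 ms.
Per-hop propagation t_prop = 2400/200000000 = 0.012 ms.
Pipeline fill: first packet needs 3·t_tx to clear all hops; remaining 46 packets each add one t_tx.
Total = (3+47-1)·t_tx + 3·t_prop = 49·10.6195 + 3·0.012 = 520.4 ms.

520.4 ms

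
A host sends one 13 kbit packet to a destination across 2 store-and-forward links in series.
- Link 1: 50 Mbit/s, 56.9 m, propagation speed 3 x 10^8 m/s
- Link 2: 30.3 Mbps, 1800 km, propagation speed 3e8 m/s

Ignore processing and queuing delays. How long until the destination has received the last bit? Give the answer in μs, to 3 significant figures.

L = 13000 bits.
Transmission delays (L/R per hop): 260, 429.043 μs; sum = 689.043 μs.
Propagation delays (d/s per hop): 0.189667, 6000 μs; sum = 6000.19 μs.
End-to-end = 6690 μs.

6690 μs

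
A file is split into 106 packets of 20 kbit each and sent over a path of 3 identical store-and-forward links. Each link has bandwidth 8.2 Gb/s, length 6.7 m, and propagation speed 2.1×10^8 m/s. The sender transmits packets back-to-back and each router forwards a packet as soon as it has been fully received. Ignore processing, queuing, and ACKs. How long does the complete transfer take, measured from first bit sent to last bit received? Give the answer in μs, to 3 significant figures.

Per-hop transmission t_tx = L/R = 20000/8.2e+09 = 2.43902 μs.
Per-hop propagation t_prop = 6.7/210000000 = 0.0319048 μs.
Pipeline fill: first packet needs 3·t_tx to clear all hops; remaining 105 packets each add one t_tx.
Total = (3+106-1)·t_tx + 3·t_prop = 108·2.43902 + 3·0.0319048 = 264 μs.

264 μs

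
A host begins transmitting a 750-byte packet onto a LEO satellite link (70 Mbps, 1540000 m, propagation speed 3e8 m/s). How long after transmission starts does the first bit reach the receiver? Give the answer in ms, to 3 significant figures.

5.13 ms

First bit experiences only propagation delay: d/s = 1540000/300000000 = 5.13 ms.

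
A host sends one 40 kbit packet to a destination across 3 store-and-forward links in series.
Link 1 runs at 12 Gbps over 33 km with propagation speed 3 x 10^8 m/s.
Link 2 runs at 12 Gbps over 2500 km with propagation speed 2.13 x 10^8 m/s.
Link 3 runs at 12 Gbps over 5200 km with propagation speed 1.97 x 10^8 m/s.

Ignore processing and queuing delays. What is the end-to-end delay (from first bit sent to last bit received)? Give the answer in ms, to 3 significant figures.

38.3 ms

L = 40000 bits.
Transmission delay per hop = L/R = 40000/12000000000 = 0.00333333 ms; 3 hops → 0.01 ms.
Propagation delays (d/s per hop): 0.11, 11.7371, 26.3959 ms; sum = 38.243 ms.
End-to-end = 38.3 ms.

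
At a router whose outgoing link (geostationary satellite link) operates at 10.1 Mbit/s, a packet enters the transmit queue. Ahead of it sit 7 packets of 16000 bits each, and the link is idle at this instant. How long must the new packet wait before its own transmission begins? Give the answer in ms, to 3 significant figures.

Each queued packet: L/R = 16000/10100000 = 1.58416 ms.
7 queued → 11.0891 ms.
Queuing delay = 11.1 ms.

11.1 ms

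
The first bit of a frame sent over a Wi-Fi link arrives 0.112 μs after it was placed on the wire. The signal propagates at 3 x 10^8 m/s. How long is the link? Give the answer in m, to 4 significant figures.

33.60 m

d = s × t_prop = 300000000 × 1.12e-07 = 33.60 m.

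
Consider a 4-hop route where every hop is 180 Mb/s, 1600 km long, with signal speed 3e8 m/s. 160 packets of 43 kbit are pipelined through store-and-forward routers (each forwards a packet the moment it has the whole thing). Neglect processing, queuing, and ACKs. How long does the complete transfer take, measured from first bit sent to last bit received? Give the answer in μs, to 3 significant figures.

60300 μs

Per-hop transmission t_tx = L/R = 43000/180000000 = 238.889 μs.
Per-hop propagation t_prop = 1600000/300000000 = 5333.33 μs.
Pipeline fill: first packet needs 4·t_tx to clear all hops; remaining 159 packets each add one t_tx.
Total = (4+160-1)·t_tx + 4·t_prop = 163·238.889 + 4·5333.33 = 60300 μs.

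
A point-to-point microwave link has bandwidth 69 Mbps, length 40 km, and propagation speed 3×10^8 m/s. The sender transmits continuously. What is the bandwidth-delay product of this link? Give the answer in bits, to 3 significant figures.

Propagation delay = 40000 / 300000000 = 0.000133333 s.
BDP = R × t_prop = 69000000 × 0.000133333 = 9200 bits.

9200 bits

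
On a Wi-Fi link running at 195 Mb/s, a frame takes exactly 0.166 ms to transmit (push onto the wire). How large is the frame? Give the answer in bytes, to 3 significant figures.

4050 bytes

L = R × t_tx = 195000000 b/s × 0.000166 s = 32370 bits.
In bytes: 32370 / 8 = 4050 bytes.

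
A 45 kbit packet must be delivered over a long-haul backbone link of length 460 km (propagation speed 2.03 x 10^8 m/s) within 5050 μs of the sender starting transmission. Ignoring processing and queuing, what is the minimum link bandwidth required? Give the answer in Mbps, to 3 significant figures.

Propagation delay = 460000 / 2.03e+08 = 2266.01 μs.
Transmission budget = 5050 − 2266.01 = 2783.99 μs.
R ≥ L / t_tx = 45000 bits / 0.00278399 s = 16.2 Mbps.

16.2 Mbps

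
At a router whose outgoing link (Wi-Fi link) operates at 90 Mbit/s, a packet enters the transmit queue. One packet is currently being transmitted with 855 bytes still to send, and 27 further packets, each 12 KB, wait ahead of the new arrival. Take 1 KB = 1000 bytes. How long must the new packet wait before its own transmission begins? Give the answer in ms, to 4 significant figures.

Each queued packet: L/R = 96000/90000000 = 1.06667 ms.
27 queued → 28.8 ms.
Plus remaining 6840 bits of current packet: 0.076 ms.
Queuing delay = 28.88 ms.

28.88 ms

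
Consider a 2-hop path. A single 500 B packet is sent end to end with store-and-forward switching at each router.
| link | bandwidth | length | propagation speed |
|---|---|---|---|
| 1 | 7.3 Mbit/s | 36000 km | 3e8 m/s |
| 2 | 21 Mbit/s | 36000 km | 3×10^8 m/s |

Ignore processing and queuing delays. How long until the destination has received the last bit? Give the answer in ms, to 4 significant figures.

L = 500 × 8 = 4000 bits.
Transmission delays (L/R per hop): 0.547945, 0.190476 ms; sum = 0.738421 ms.
Propagation delays (d/s per hop): 120, 120 ms; sum = 240 ms.
End-to-end = 240.7 ms.

240.7 ms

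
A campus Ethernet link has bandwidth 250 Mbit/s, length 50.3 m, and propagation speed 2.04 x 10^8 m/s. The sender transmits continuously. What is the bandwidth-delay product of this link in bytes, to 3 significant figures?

Propagation delay = 50.3 / 204000000 = 2.46569e-07 s.
BDP = R × t_prop = 250000000 × 2.46569e-07 = 61.6422 bits.
In bytes: 61.6422/8 = 7.71 bytes.

7.71 bytes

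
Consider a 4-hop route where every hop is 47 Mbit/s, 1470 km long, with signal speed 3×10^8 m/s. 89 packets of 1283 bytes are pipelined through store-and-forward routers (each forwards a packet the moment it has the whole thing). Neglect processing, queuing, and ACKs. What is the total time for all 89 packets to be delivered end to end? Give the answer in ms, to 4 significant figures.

39.69 ms

Per-hop transmission t_tx = L/R = 10264/47000000 = 0.218383 ms.
Per-hop propagation t_prop = 1470000/300000000 = 4.9 ms.
Pipeline fill: first packet needs 4·t_tx to clear all hops; remaining 88 packets each add one t_tx.
Total = (4+89-1)·t_tx + 4·t_prop = 92·0.218383 + 4·4.9 = 39.69 ms.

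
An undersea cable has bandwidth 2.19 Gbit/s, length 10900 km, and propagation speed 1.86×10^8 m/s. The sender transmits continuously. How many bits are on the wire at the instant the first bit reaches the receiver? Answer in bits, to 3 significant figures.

Propagation delay = 10900000 / 186000000 = 0.0586022 s.
BDP = R × t_prop = 2190000000 × 0.0586022 = 128339000 bits.

128000000 bits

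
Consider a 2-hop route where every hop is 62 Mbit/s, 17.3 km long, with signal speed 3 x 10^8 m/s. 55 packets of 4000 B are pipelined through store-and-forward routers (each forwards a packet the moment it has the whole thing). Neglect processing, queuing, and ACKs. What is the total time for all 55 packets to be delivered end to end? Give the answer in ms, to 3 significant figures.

29.0 ms

Per-hop transmission t_tx = L/R = 32000/62000000 = 0.516129 ms.
Per-hop propagation t_prop = 17300/300000000 = 0.0576667 ms.
Pipeline fill: first packet needs 2·t_tx to clear all hops; remaining 54 packets each add one t_tx.
Total = (2+55-1)·t_tx + 2·t_prop = 56·0.516129 + 2·0.0576667 = 29.0 ms.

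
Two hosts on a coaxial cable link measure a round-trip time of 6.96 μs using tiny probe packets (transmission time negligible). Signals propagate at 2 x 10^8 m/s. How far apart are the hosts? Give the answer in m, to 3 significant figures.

One-way propagation = RTT/2 = 3.48 μs.
d = s × t = 200000000 × 3.48e-06 = 696 m.

696 m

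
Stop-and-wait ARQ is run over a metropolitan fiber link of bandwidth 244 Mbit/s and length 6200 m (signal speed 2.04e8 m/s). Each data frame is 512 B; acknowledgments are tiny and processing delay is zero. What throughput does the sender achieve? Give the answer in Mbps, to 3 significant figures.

t_tx = L/R = 4096/244000000 = 1.67869e-05 s.
t_prop = 6200/204000000 = 3.03922e-05 s; RTT = 6.07843e-05 s.
Cycle = t_tx + RTT = 7.75712e-05 s.
Throughput = L / cycle = 4096 / 7.75712e-05 = 52.8 Mbps.

52.8 Mbps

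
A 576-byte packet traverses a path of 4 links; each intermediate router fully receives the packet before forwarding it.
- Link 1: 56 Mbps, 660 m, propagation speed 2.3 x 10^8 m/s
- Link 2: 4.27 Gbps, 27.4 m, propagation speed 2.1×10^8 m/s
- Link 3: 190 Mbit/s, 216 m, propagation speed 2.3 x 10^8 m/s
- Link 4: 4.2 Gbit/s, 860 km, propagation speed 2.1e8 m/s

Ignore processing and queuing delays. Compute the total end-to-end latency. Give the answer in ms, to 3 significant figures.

L = 576 × 8 = 4608 bits.
Transmission delays (L/R per hop): 0.0822857, 0.00107916, 0.0242526, 0.00109714 ms; sum = 0.108715 ms.
Propagation delays (d/s per hop): 0.00286957, 0.000130476, 0.00093913, 4.09524 ms; sum = 4.09918 ms.
End-to-end = 4.21 ms.

4.21 ms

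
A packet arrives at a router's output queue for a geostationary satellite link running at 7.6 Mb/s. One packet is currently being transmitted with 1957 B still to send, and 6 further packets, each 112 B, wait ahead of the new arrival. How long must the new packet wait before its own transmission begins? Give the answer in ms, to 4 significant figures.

Each queued packet: L/R = 896/7600000 = 0.117895 ms.
6 queued → 0.707368 ms.
Plus remaining 15656 bits of current packet: 2.06 ms.
Queuing delay = 2.767 ms.

2.767 ms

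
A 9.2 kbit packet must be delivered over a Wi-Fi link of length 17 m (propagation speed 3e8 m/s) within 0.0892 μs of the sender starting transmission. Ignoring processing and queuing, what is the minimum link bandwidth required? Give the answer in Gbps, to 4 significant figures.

282.8 Gbps

Propagation delay = 17 / 300000000 = 0.0566667 μs.
Transmission budget = 0.0892 − 0.0566667 = 0.0325333 μs.
R ≥ L / t_tx = 9200 bits / 3.25333e-08 s = 282.8 Gbps.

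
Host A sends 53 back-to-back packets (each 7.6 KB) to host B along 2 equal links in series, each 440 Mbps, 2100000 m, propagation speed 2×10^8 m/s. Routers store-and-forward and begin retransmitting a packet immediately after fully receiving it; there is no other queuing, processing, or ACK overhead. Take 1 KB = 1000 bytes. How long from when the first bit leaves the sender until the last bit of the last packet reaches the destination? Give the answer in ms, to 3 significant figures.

Per-hop transmission t_tx = L/R = 60800/440000000 = 0.138182 ms.
Per-hop propagation t_prop = 2100000/200000000 = 10.5 ms.
Pipeline fill: first packet needs 2·t_tx to clear all hops; remaining 52 packets each add one t_tx.
Total = (2+53-1)·t_tx + 2·t_prop = 54·0.138182 + 2·10.5 = 28.5 ms.

28.5 ms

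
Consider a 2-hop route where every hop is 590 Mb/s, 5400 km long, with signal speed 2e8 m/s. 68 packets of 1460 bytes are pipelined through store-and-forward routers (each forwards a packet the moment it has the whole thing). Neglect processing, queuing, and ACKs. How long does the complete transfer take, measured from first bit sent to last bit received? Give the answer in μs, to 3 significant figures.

55400 μs

Per-hop transmission t_tx = L/R = 11680/590000000 = 19.7966 μs.
Per-hop propagation t_prop = 5400000/200000000 = 27000 μs.
Pipeline fill: first packet needs 2·t_tx to clear all hops; remaining 67 packets each add one t_tx.
Total = (2+68-1)·t_tx + 2·t_prop = 69·19.7966 + 2·27000 = 55400 μs.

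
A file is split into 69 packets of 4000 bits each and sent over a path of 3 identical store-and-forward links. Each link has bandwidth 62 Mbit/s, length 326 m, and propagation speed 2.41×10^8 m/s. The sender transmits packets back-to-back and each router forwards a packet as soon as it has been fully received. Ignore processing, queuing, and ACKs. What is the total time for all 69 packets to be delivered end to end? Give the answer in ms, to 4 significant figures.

Per-hop transmission t_tx = L/R = 4000/62000000 = 0.0645161 ms.
Per-hop propagation t_prop = 326/241000000 = 0.0013527 ms.
Pipeline fill: first packet needs 3·t_tx to clear all hops; remaining 68 packets each add one t_tx.
Total = (3+69-1)·t_tx + 3·t_prop = 71·0.0645161 + 3·0.0013527 = 4.585 ms.

4.585 ms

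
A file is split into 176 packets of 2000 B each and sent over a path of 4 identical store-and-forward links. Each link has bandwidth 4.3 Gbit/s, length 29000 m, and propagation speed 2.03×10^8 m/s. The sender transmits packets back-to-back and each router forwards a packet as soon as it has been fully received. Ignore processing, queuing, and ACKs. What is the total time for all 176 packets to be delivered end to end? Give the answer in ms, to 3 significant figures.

Per-hop transmission t_tx = L/R = 16000/4300000000 = 0.00372093 ms.
Per-hop propagation t_prop = 29000/2.03e+08 = 0.142857 ms.
Pipeline fill: first packet needs 4·t_tx to clear all hops; remaining 175 packets each add one t_tx.
Total = (4+176-1)·t_tx + 4·t_prop = 179·0.00372093 + 4·0.142857 = 1.24 ms.

1.24 ms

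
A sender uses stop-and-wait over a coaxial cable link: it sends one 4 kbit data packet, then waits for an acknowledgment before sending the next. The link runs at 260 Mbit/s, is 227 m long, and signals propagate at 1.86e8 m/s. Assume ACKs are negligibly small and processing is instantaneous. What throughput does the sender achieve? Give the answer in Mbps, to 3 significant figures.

t_tx = L/R = 4000/260000000 = 1.53846e-05 s.
t_prop = 227/186000000 = 1.22043e-06 s; RTT = 2.44086e-06 s.
Cycle = t_tx + RTT = 1.78255e-05 s.
Throughput = L / cycle = 4000 / 1.78255e-05 = 224 Mbps.

224 Mbps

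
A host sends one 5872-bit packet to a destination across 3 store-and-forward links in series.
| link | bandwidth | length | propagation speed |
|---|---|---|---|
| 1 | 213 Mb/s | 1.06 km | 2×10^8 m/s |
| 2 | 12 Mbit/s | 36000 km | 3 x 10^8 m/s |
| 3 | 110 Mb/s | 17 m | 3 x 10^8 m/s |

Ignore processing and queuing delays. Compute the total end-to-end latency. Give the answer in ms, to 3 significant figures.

121 ms

Transmission delays (L/R per hop): 0.0275681, 0.489333, 0.0533818 ms; sum = 0.570283 ms.
Propagation delays (d/s per hop): 0.0053, 120, 5.66667e-05 ms; sum = 120.005 ms.
End-to-end = 121 ms.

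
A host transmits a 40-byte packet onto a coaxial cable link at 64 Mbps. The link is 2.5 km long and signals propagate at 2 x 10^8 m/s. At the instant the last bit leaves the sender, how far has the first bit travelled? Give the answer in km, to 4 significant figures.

t_tx = L/R = 320/64000000 = 5e-06 s.
Distance = s × t_tx = 200000000 × 5e-06 = 1.000 km.

1.000 km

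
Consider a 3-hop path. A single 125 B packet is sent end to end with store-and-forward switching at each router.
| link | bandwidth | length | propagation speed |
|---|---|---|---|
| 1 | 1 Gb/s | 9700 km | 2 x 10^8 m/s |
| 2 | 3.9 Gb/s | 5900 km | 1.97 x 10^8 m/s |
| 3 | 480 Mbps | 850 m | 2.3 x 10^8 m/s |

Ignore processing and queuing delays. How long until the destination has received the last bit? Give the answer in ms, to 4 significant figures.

78.46 ms

L = 125 × 8 = 1000 bits.
Transmission delays (L/R per hop): 0.001, 0.00025641, 0.00208333 ms; sum = 0.00333974 ms.
Propagation delays (d/s per hop): 48.5, 29.9492, 0.00369565 ms; sum = 78.4529 ms.
End-to-end = 78.46 ms.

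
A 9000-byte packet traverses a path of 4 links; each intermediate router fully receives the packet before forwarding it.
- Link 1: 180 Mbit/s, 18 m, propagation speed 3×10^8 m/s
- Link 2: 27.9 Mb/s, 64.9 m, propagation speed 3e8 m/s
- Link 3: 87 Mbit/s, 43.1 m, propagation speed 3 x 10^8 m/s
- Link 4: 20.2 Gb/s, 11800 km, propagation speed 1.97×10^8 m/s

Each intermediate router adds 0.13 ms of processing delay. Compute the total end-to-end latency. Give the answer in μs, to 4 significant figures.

L = 9000 × 8 = 72000 bits.
Transmission delays (L/R per hop): 400, 2580.65, 827.586, 3.56436 μs; sum = 3811.8 μs.
Propagation delays (d/s per hop): 0.06, 0.216333, 0.143667, 59898.5 μs; sum = 59898.9 μs.
Processing at 3 router(s): 3 × 0.13 ms = 390 μs.
End-to-end = 64100 μs.

64100 μs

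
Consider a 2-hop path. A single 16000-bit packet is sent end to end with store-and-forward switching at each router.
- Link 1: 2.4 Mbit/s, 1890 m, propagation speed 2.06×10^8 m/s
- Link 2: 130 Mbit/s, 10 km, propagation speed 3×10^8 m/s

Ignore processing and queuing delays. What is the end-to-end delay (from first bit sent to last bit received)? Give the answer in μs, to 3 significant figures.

Transmission delays (L/R per hop): 6666.67, 123.077 μs; sum = 6789.74 μs.
Propagation delays (d/s per hop): 9.17476, 33.3333 μs; sum = 42.5081 μs.
End-to-end = 6830 μs.

6830 μs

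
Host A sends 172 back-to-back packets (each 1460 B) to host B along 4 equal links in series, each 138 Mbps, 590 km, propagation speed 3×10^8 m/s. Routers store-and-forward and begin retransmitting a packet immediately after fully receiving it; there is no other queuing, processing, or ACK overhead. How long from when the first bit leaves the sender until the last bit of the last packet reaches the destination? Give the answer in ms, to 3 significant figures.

Per-hop transmission t_tx = L/R = 11680/138000000 = 0.0846377 ms.
Per-hop propagation t_prop = 590000/300000000 = 1.96667 ms.
Pipeline fill: first packet needs 4·t_tx to clear all hops; remaining 171 packets each add one t_tx.
Total = (4+172-1)·t_tx + 4·t_prop = 175·0.0846377 + 4·1.96667 = 22.7 ms.

22.7 ms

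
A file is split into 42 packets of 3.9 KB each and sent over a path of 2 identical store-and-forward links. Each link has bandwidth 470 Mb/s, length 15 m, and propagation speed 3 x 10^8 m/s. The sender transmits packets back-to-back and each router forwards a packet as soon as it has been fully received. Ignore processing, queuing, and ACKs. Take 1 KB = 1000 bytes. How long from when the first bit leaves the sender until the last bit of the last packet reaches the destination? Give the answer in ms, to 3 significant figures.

Per-hop transmission t_tx = L/R = 31200/470000000 = 0.066383 ms.
Per-hop propagation t_prop = 15/300000000 = 5e-05 ms.
Pipeline fill: first packet needs 2·t_tx to clear all hops; remaining 41 packets each add one t_tx.
Total = (2+42-1)·t_tx + 2·t_prop = 43·0.066383 + 2·5e-05 = 2.85 ms.

2.85 ms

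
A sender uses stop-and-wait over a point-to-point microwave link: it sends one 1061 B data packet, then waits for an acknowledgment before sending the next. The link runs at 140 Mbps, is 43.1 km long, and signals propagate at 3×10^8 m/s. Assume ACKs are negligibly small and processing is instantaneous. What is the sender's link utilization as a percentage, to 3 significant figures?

t_tx = L/R = 8488/140000000 = 6.06286e-05 s.
t_prop = 43100/300000000 = 0.000143667 s; RTT = 0.000287333 s.
Cycle = t_tx + RTT = 0.000347962 s.
Utilization = t_tx / cycle = 6.06286e-05/0.000347962 = 17.4 %.

17.4 %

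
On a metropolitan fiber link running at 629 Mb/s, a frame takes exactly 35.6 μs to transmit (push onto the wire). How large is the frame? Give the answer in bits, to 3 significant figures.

22400 bits

L = R × t_tx = 629000000 b/s × 3.56e-05 s = 22392.4 bits.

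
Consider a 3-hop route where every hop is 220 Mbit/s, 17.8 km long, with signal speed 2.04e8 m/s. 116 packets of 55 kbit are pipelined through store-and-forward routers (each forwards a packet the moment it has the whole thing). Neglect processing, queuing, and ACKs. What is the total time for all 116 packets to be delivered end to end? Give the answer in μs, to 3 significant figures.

Per-hop transmission t_tx = L/R = 55000/220000000 = 250 μs.
Per-hop propagation t_prop = 17800/204000000 = 87.2549 μs.
Pipeline fill: first packet needs 3·t_tx to clear all hops; remaining 115 packets each add one t_tx.
Total = (3+116-1)·t_tx + 3·t_prop = 118·250 + 3·87.2549 = 29800 μs.

29800 μs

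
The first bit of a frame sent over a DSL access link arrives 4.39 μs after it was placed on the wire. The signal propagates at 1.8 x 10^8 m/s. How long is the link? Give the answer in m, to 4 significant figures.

790.2 m

d = s × t_prop = 180000000 × 4.39e-06 = 790.2 m.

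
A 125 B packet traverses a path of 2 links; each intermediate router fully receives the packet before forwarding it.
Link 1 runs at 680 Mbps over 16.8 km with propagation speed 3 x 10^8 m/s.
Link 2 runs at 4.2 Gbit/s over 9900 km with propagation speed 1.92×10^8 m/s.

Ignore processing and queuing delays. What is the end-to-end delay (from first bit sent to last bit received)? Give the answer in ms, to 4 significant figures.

L = 125 × 8 = 1000 bits.
Transmission delays (L/R per hop): 0.00147059, 0.000238095 ms; sum = 0.00170868 ms.
Propagation delays (d/s per hop): 0.056, 51.5625 ms; sum = 51.6185 ms.
End-to-end = 51.62 ms.

51.62 ms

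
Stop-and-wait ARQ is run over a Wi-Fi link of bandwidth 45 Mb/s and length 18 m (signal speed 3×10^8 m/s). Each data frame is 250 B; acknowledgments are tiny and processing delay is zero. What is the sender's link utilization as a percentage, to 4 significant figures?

t_tx = L/R = 2000/45000000 = 4.44444e-05 s.
t_prop = 18/300000000 = 6e-08 s; RTT = 1.2e-07 s.
Cycle = t_tx + RTT = 4.45644e-05 s.
Utilization = t_tx / cycle = 4.44444e-05/4.45644e-05 = 99.73 %.

99.73 %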